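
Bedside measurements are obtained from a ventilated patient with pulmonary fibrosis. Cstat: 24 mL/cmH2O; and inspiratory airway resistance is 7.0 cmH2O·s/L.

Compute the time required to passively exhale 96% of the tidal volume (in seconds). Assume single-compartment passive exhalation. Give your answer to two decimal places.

τ = R × C = 7.0 × 24 mL/cmH2O = 7.0 × 0.024 L/cmH2O = 0.168 s.
Exhaled fraction f = 1 − e^(−t/τ) → t = −τ·ln(1 − f) = −0.168·ln(0.04) = 0.5408 s.

0.54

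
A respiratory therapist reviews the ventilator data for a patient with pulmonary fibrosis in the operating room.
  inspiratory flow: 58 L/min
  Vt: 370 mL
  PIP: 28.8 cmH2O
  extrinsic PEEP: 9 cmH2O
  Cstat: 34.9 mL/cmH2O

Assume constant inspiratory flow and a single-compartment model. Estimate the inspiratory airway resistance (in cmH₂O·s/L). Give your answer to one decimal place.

9.5

Flow: 58 L/min ÷ 60 = 0.9667 L/s.
Equation of motion (constant flow): PIP = Vt/C + R·V̇ + PEEP.
R·V̇ = PIP − Vt/C − PEEP = 28.8 − 370/34.9 − 9 = 28.8 − 10.602 − 9 = 9.198 cmH2O.
R = 9.198 / 0.9667 = 9.515 cmH2O·s/L.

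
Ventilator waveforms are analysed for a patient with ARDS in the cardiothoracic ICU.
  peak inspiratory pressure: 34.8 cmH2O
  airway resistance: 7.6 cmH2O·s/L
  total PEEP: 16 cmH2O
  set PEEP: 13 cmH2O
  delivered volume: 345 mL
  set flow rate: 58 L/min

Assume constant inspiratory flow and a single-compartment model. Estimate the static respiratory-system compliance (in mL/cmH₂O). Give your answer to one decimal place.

Flow: 58 L/min ÷ 60 = 0.9667 L/s.
Total PEEP = 16 cmH2O (set 13 + intrinsic 3); this is the baseline alveolar pressure.
Equation of motion (constant flow): PIP = Vt/C + R·V̇ + PEEP.
Vt/C = PIP − R·V̇ − PEEP = 34.8 − 7.6×0.9667 − 16 = 34.8 − 7.347 − 16 = 11.453 cmH2O.
C = Vt / 11.453 = 345 / 11.453 = 30.123 mL/cmH2O.

30.1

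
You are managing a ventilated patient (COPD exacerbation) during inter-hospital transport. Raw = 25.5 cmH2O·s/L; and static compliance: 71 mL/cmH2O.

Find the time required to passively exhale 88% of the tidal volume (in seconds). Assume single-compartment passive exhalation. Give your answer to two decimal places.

3.84

τ = R × C = 25.5 × 71 mL/cmH2O = 25.5 × 0.071 L/cmH2O = 1.811 s.
Exhaled fraction f = 1 − e^(−t/τ) → t = −τ·ln(1 − f) = −1.811·ln(0.12) = 3.84 s.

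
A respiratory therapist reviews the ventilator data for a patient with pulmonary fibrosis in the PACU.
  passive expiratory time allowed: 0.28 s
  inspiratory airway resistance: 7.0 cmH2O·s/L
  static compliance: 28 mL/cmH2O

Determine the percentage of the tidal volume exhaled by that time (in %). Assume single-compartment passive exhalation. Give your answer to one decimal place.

76.0

τ = R × C = 7.0 × 28 mL/cmH2O = 7.0 × 0.028 L/cmH2O = 0.196 s.
Passive exhalation: V(t)/V₀ = e^(−t/τ) = e^(−0.28/0.196) = 0.2397.
Fraction exhaled = 1 − 0.2397 = 0.7603 → 76.03%.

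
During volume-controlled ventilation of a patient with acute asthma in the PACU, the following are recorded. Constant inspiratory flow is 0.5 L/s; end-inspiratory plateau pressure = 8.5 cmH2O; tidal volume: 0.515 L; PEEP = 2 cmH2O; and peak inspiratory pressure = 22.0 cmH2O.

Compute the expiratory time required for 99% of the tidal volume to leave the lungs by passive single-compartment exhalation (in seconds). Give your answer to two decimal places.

R = (PIP − Pplat)/V̇ = (22.0 − 8.5) / 0.5 = 13.5/0.5 = 27.0 cmH2O·s/L.
C = Vt/(Pplat − PEEP) = 515.0 / (8.5 − 2) = 515.0/6.5 = 79.231 mL/cmH2O.
τ = R × C = 27.0 × 0.07923 L/cmH2O = 2.139 s.
t = −τ·ln(1 − 0.99) = −2.139·ln(0.01) = 9.85 s.

9.85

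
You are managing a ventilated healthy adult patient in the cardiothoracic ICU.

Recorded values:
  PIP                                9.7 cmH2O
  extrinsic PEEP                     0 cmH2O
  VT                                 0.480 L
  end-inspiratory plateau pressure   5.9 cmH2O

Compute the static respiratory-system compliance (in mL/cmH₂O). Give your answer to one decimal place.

Cstat = Vt / (Pplat − PEEP) = 480 / (5.9 − 0) = 480 / 5.9 = 81.356 mL/cmH2O.

81.4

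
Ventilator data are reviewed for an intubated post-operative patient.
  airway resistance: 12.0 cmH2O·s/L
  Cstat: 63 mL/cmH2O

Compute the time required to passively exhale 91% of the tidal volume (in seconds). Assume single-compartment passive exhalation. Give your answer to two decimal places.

1.82

τ = R × C = 12.0 × 63 mL/cmH2O = 12.0 × 0.063 L/cmH2O = 0.756 s.
Exhaled fraction f = 1 − e^(−t/τ) → t = −τ·ln(1 − f) = −0.756·ln(0.09) = 1.82 s.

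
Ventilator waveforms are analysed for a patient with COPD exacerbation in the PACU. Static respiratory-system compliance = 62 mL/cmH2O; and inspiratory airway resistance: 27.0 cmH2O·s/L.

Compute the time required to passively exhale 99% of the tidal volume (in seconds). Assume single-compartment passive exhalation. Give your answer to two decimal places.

τ = R × C = 27.0 × 62 mL/cmH2O = 27.0 × 0.062 L/cmH2O = 1.674 s.
Exhaled fraction f = 1 − e^(−t/τ) → t = −τ·ln(1 − f) = −1.674·ln(0.01) = 7.709 s.

7.71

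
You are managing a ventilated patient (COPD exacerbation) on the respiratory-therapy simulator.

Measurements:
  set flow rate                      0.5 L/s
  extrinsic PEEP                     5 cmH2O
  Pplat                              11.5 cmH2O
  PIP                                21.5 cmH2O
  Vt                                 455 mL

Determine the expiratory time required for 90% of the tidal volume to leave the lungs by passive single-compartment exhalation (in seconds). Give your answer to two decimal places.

3.22

R = (PIP − Pplat)/V̇ = (21.5 − 11.5) / 0.5 = 10.0/0.5 = 20.0 cmH2O·s/L.
C = Vt/(Pplat − PEEP) = 455.0 / (11.5 − 5) = 455.0/6.5 = 70.0 mL/cmH2O.
τ = R × C = 20.0 × 0.07 L/cmH2O = 1.4 s.
t = −τ·ln(1 − 0.90) = −1.4·ln(0.1) = 3.224 s.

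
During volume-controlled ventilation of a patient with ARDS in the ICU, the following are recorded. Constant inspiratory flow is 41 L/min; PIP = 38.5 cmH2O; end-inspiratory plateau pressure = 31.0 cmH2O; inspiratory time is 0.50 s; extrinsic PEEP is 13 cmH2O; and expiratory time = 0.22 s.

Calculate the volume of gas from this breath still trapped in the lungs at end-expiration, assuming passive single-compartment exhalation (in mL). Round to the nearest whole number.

119

Flow: 41 L/min ÷ 60 = 0.6833 L/s.
Vt = flow × Ti = 0.6833 L/s × 0.50 s × 1000 mL/L = 341.65 mL.
R = (PIP − Pplat)/V̇ = (38.5 − 31.0) / 0.6833 = 7.5/0.6833 = 10.976 cmH2O·s/L.
C = Vt/(Pplat − PEEP) = 341.65 / (31.0 − 13) = 341.65/18.0 = 18.981 mL/cmH2O.
τ = R × C = 10.976 × 0.01898 L/cmH2O = 0.2083 s.
Fraction remaining = e^(−Te/τ) = e^(−0.22/0.2083) = 0.3478.
Trapped volume = 341.65 × 0.3478 = 118.83 mL.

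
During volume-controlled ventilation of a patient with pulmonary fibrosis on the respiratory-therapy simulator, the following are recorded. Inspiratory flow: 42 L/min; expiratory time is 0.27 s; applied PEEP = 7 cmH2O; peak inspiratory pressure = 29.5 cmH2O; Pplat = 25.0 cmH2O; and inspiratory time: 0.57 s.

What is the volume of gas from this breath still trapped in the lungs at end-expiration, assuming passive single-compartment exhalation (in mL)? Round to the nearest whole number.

Flow: 42 L/min ÷ 60 = 0.7 L/s.
Vt = flow × Ti = 0.7 L/s × 0.57 s × 1000 mL/L = 399.0 mL.
R = (PIP − Pplat)/V̇ = (29.5 − 25.0) / 0.7 = 4.5/0.7 = 6.429 cmH2O·s/L.
C = Vt/(Pplat − PEEP) = 399.0 / (25.0 − 7) = 399.0/18.0 = 22.167 mL/cmH2O.
τ = R × C = 6.429 × 0.02217 L/cmH2O = 0.1425 s.
Fraction remaining = e^(−Te/τ) = e^(−0.27/0.1425) = 0.1504.
Trapped volume = 399.0 × 0.1504 = 60.01 mL.

60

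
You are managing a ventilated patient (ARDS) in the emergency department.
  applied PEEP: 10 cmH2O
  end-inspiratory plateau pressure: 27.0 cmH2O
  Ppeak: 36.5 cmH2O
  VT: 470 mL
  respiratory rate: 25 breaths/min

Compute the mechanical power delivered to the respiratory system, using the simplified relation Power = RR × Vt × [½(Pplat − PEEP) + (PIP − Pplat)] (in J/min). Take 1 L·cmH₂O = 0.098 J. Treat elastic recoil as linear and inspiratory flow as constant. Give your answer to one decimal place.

Per-breath work = Vt × [½(Pplat−PEEP) + (PIP−Pplat)] = 0.470 × [0.5×17.0 + 9.5] = 0.470 × 18.0 = 8.46 L·cmH2O.
Power = 25 × 8.46 = 211.5 L·cmH2O/min.
× 0.098 J/(L·cmH2O) → 20.727 J/min.

20.7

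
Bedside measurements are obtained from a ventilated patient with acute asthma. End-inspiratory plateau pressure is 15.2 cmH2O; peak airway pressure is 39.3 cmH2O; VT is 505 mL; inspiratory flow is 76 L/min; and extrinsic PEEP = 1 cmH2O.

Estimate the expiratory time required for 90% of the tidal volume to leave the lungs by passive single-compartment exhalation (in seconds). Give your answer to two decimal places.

1.56

Flow: 76 L/min ÷ 60 = 1.2667 L/s.
R = (PIP − Pplat)/V̇ = (39.3 − 15.2) / 1.2667 = 24.1/1.2667 = 19.026 cmH2O·s/L.
C = Vt/(Pplat − PEEP) = 505.0 / (15.2 − 1) = 505.0/14.2 = 35.563 mL/cmH2O.
τ = R × C = 19.026 × 0.03556 L/cmH2O = 0.6766 s.
t = −τ·ln(1 − 0.90) = −0.6766·ln(0.1) = 1.558 s.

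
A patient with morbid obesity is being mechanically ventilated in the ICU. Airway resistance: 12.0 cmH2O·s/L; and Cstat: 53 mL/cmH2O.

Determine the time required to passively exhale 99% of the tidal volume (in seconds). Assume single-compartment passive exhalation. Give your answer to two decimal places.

τ = R × C = 12.0 × 53 mL/cmH2O = 12.0 × 0.053 L/cmH2O = 0.636 s.
Exhaled fraction f = 1 − e^(−t/τ) → t = −τ·ln(1 − f) = −0.636·ln(0.01) = 2.929 s.

2.93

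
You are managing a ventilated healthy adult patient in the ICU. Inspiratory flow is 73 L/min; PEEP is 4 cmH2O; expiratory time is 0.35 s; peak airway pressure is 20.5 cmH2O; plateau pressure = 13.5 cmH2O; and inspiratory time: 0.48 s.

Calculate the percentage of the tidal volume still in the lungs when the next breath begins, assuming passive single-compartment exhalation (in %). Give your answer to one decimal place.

Flow: 73 L/min ÷ 60 = 1.2167 L/s.
Vt = flow × Ti = 1.2167 L/s × 0.48 s × 1000 mL/L = 584.02 mL.
R = (PIP − Pplat)/V̇ = (20.5 − 13.5) / 1.2167 = 7.0/1.2167 = 5.753 cmH2O·s/L.
C = Vt/(Pplat − PEEP) = 584.02 / (13.5 − 4) = 584.02/9.5 = 61.476 mL/cmH2O.
τ = R × C = 5.753 × 0.06148 L/cmH2O = 0.3537 s.
Fraction remaining at end-expiration = e^(−Te/τ) = e^(−0.35/0.3537) = 0.3717 → 37.17%.

37.2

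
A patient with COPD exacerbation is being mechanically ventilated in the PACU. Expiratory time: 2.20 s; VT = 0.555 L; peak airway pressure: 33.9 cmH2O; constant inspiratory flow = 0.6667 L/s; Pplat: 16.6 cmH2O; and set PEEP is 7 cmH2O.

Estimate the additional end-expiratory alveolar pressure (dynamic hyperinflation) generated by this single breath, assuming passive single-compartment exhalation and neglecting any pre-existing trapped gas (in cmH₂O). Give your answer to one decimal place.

2.2

R = (PIP − Pplat)/V̇ = (33.9 − 16.6) / 0.6667 = 17.3/0.6667 = 25.949 cmH2O·s/L.
C = Vt/(Pplat − PEEP) = 555.0 / (16.6 − 7) = 555.0/9.6 = 57.813 mL/cmH2O.
τ = R × C = 25.949 × 0.05781 L/cmH2O = 1.5 s.
Fraction remaining = e^(−Te/τ) = e^(−2.20/1.5) = 0.2307; trapped volume = 555.0 × 0.2307 = 128.04 mL.
Additional alveolar pressure from trapping ≈ V_trapped / C = 128.04 / 57.813 = 2.215 cmH2O.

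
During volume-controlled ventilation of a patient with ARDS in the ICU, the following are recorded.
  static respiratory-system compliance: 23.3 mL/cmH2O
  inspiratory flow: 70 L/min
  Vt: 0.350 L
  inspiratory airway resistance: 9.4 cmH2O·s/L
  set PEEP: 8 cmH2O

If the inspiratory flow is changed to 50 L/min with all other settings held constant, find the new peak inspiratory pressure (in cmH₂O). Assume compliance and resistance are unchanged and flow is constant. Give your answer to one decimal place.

Flow: 70 L/min ÷ 60 = 1.1667 L/s.
New flow: 50 L/min ÷ 60 = 0.8333 L/s.
PIP = Vt/C + R·V̇ + PEEP (constant-flow equation of motion).
Only the resistive term changes: ΔPIP = R × ΔV̇ = 9.4 × (0.8333 − 1.1667) = 9.4 × -0.3334 = -3.134 cmH2O.
Original PIP = 350/23.3 + 9.4×1.1667 + 8 = 33.988 cmH2O; new PIP = 33.988 + (-3.134) = 30.854 cmH2O.

30.9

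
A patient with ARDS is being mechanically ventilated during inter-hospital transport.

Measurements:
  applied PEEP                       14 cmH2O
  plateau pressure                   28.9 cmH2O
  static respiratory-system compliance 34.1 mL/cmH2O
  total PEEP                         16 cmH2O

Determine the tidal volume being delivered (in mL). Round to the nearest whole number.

End-expiratory occlusion gives total PEEP = 16 cmH2O (intrinsic PEEP = 16 − 14 = 2). Use total PEEP for the elastic gradient.
Vt = Cstat × (Pplat − PEEPtotal) = 34.1 × (28.9 − 16) = 34.1 × 12.9 = 439.89 mL.

440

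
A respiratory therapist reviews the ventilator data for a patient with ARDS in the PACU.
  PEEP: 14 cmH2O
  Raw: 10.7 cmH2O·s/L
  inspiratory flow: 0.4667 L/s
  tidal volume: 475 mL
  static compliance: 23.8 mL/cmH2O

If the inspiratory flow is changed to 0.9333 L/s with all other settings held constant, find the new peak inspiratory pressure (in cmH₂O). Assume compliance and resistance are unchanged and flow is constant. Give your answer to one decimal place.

43.9

PIP = Vt/C + R·V̇ + PEEP (constant-flow equation of motion).
Only the resistive term changes: ΔPIP = R × ΔV̇ = 10.7 × (0.9333 − 0.4667) = 10.7 × 0.4666 = 4.993 cmH2O.
Original PIP = 475/23.8 + 10.7×0.4667 + 14 = 38.952 cmH2O; new PIP = 38.952 + (4.993) = 43.945 cmH2O.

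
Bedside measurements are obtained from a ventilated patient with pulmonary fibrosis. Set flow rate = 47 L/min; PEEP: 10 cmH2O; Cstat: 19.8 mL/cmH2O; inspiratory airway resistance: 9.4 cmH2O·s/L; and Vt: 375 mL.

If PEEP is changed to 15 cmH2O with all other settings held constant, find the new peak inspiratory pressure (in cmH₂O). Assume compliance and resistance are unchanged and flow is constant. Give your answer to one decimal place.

41.3

Flow: 47 L/min ÷ 60 = 0.7833 L/s.
PIP = Vt/C + R·V̇ + PEEP (constant-flow equation of motion).
Only the baseline term changes: ΔPIP = ΔPEEP = 15 − 10 = 5.0 cmH2O.
Original PIP = 375/19.8 + 9.4×0.7833 + 10 = 36.302 cmH2O; new PIP = 36.302 + (5.0) = 41.302 cmH2O.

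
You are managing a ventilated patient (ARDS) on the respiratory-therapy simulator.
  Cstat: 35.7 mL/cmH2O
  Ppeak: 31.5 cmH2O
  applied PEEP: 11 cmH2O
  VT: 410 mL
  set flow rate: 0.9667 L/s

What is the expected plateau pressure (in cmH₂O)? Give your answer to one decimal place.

Pplat = PEEP + Vt / Cstat = 11 + 410 / 35.7 = 11 + 11.485 = 22.485 cmH2O.

22.5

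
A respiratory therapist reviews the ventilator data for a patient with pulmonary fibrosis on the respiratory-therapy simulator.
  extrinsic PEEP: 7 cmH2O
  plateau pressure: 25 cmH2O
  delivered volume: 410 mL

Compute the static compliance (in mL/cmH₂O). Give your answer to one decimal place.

22.8

Cstat = Vt / (Pplat − PEEP) = 410 / (25 − 7) = 410 / 18.0 = 22.778 mL/cmH2O.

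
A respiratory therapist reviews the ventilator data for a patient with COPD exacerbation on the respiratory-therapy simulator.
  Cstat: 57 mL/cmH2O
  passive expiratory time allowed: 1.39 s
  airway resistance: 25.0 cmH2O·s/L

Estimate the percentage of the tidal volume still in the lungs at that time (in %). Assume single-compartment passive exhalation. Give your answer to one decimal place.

37.7

τ = R × C = 25.0 × 57 mL/cmH2O = 25.0 × 0.057 L/cmH2O = 1.425 s.
Passive exhalation: V(t)/V₀ = e^(−t/τ) = e^(−1.39/1.425) = 0.377.
Fraction remaining = 0.377 → 37.7%.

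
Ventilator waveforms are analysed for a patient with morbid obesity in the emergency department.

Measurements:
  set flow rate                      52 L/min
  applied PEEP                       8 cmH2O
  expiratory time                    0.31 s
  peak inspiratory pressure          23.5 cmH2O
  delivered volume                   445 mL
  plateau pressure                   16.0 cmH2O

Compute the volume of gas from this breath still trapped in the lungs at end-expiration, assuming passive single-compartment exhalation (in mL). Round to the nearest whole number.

234

Flow: 52 L/min ÷ 60 = 0.8667 L/s.
R = (PIP − Pplat)/V̇ = (23.5 − 16.0) / 0.8667 = 7.5/0.8667 = 8.654 cmH2O·s/L.
C = Vt/(Pplat − PEEP) = 445.0 / (16.0 − 8) = 445.0/8.0 = 55.625 mL/cmH2O.
τ = R × C = 8.654 × 0.05563 L/cmH2O = 0.4814 s.
Fraction remaining = e^(−Te/τ) = e^(−0.31/0.4814) = 0.5252.
Trapped volume = 445.0 × 0.5252 = 233.71 mL.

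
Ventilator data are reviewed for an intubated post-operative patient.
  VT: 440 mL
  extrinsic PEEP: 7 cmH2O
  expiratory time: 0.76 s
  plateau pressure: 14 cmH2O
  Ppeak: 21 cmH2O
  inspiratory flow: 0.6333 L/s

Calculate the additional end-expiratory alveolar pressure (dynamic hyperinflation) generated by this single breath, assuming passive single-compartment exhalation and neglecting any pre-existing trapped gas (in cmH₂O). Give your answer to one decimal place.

R = (PIP − Pplat)/V̇ = (21 − 14) / 0.6333 = 7.0/0.6333 = 11.053 cmH2O·s/L.
C = Vt/(Pplat − PEEP) = 440.0 / (14 − 7) = 440.0/7.0 = 62.857 mL/cmH2O.
τ = R × C = 11.053 × 0.06286 L/cmH2O = 0.6948 s.
Fraction remaining = e^(−Te/τ) = e^(−0.76/0.6948) = 0.3349; trapped volume = 440.0 × 0.3349 = 147.36 mL.
Additional alveolar pressure from trapping ≈ V_trapped / C = 147.36 / 62.857 = 2.344 cmH2O.

2.3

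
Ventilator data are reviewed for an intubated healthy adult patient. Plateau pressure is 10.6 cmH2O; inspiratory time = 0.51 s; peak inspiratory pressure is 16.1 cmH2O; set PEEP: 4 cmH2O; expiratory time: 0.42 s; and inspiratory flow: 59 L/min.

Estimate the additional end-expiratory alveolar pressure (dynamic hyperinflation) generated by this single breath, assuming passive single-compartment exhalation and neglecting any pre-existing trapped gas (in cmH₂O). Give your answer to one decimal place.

Flow: 59 L/min ÷ 60 = 0.9833 L/s.
Vt = flow × Ti = 0.9833 L/s × 0.51 s × 1000 mL/L = 501.48 mL.
R = (PIP − Pplat)/V̇ = (16.1 − 10.6) / 0.9833 = 5.5/0.9833 = 5.593 cmH2O·s/L.
C = Vt/(Pplat − PEEP) = 501.48 / (10.6 − 4) = 501.48/6.6 = 75.982 mL/cmH2O.
τ = R × C = 5.593 × 0.07598 L/cmH2O = 0.425 s.
Fraction remaining = e^(−Te/τ) = e^(−0.42/0.425) = 0.3722; trapped volume = 501.48 × 0.3722 = 186.65 mL.
Additional alveolar pressure from trapping ≈ V_trapped / C = 186.65 / 75.982 = 2.457 cmH2O.

2.5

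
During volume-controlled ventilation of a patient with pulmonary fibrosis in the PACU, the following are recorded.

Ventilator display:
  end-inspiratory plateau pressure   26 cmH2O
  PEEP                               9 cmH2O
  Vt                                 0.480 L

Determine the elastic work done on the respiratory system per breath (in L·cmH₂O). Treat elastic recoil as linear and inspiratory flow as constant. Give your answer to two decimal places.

Elastic work ≈ ½ × (Pplat − PEEP) × Vt = 0.5 × (26 − 9) × 0.480 L = 0.5 × 17.0 × 0.480 = 4.08 L·cmH2O.

4.08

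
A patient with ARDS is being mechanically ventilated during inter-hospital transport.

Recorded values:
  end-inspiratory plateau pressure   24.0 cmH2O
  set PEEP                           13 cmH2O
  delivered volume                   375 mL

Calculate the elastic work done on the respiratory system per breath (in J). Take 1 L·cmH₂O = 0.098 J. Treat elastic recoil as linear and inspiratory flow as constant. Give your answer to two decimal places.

0.20

Elastic work ≈ ½ × (Pplat − PEEP) × Vt = 0.5 × (24.0 − 13) × 0.375 L = 0.5 × 11.0 × 0.375 = 2.063 L·cmH2O.
× 0.098 J/(L·cmH2O) → 0.2022 J.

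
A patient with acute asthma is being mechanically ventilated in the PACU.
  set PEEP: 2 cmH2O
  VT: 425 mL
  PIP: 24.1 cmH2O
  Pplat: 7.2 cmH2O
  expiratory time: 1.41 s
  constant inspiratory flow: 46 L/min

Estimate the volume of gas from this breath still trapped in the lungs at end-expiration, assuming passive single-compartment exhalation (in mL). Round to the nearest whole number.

Flow: 46 L/min ÷ 60 = 0.7667 L/s.
R = (PIP − Pplat)/V̇ = (24.1 − 7.2) / 0.7667 = 16.9/0.7667 = 22.043 cmH2O·s/L.
C = Vt/(Pplat − PEEP) = 425.0 / (7.2 − 2) = 425.0/5.2 = 81.731 mL/cmH2O.
τ = R × C = 22.043 × 0.08173 L/cmH2O = 1.802 s.
Fraction remaining = e^(−Te/τ) = e^(−1.41/1.802) = 0.4573.
Trapped volume = 425.0 × 0.4573 = 194.35 mL.

194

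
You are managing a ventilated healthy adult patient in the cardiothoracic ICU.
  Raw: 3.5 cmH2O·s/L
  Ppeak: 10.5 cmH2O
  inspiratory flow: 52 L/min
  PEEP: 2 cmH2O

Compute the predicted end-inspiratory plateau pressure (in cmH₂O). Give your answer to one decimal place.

Flow: 52 L/min ÷ 60 = 0.8667 L/s.
Pplat = PIP − Raw × flow = 10.5 − 3.5 × 0.8667 = 10.5 − 3.033 = 7.467 cmH2O.

7.5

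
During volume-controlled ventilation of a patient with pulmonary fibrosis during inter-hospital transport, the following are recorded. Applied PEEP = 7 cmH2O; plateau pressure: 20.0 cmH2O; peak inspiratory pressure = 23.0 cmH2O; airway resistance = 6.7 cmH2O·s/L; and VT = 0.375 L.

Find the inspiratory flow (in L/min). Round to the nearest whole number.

27

flow = (PIP − Pplat) / Raw = (23.0 − 20.0) / 6.7 = 0.4478 L/s × 60 = 26.868 L/min.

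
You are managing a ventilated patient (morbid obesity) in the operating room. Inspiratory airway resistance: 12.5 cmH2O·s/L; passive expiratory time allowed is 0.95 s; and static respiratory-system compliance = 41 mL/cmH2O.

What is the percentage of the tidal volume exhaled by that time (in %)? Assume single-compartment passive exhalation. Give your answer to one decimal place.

84.3

τ = R × C = 12.5 × 41 mL/cmH2O = 12.5 × 0.041 L/cmH2O = 0.5125 s.
Passive exhalation: V(t)/V₀ = e^(−t/τ) = e^(−0.95/0.5125) = 0.1567.
Fraction exhaled = 1 − 0.1567 = 0.8433 → 84.33%.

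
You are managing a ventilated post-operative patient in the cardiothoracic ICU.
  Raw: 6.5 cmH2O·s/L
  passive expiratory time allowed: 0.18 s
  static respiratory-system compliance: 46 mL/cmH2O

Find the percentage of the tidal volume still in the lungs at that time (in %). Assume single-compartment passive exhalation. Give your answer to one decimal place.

54.8

τ = R × C = 6.5 × 46 mL/cmH2O = 6.5 × 0.046 L/cmH2O = 0.299 s.
Passive exhalation: V(t)/V₀ = e^(−t/τ) = e^(−0.18/0.299) = 0.5477.
Fraction remaining = 0.5477 → 54.77%.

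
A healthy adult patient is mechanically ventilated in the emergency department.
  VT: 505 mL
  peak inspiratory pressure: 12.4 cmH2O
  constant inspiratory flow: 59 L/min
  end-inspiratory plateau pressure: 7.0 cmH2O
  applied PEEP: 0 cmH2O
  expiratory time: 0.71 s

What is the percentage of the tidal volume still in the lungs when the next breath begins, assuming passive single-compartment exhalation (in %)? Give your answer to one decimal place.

Flow: 59 L/min ÷ 60 = 0.9833 L/s.
R = (PIP − Pplat)/V̇ = (12.4 − 7.0) / 0.9833 = 5.4/0.9833 = 5.492 cmH2O·s/L.
C = Vt/(Pplat − PEEP) = 505.0 / (7.0 − 0) = 505.0/7.0 = 72.143 mL/cmH2O.
τ = R × C = 5.492 × 0.07214 L/cmH2O = 0.3962 s.
Fraction remaining at end-expiration = e^(−Te/τ) = e^(−0.71/0.3962) = 0.1666 → 16.66%.

16.7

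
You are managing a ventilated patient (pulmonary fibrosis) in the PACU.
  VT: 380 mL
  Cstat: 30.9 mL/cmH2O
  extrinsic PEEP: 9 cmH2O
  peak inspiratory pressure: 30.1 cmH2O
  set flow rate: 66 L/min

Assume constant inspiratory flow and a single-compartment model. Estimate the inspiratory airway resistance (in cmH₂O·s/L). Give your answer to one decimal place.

8.0

Flow: 66 L/min ÷ 60 = 1.1 L/s.
Equation of motion (constant flow): PIP = Vt/C + R·V̇ + PEEP.
R·V̇ = PIP − Vt/C − PEEP = 30.1 − 380/30.9 − 9 = 30.1 − 12.298 − 9 = 8.802 cmH2O.
R = 8.802 / 1.1 = 8.002 cmH2O·s/L.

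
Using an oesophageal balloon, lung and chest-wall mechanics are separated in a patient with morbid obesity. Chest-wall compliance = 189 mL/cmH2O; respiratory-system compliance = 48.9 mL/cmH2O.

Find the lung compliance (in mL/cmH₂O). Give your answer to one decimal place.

1/CL = 1/Crs − 1/Ccw.
1/CL = 1/48.9 − 1/189 = 0.01516.
CL = 65.963 mL/cmH2O.

66.0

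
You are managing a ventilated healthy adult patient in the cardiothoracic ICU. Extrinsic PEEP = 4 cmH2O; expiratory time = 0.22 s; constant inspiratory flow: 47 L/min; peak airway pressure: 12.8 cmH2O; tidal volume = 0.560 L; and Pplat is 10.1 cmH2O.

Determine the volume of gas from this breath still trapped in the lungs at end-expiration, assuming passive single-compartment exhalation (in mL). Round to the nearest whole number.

Flow: 47 L/min ÷ 60 = 0.7833 L/s.
R = (PIP − Pplat)/V̇ = (12.8 − 10.1) / 0.7833 = 2.7/0.7833 = 3.447 cmH2O·s/L.
C = Vt/(Pplat − PEEP) = 560.0 / (10.1 − 4) = 560.0/6.1 = 91.803 mL/cmH2O.
τ = R × C = 3.447 × 0.0918 L/cmH2O = 0.3164 s.
Fraction remaining = e^(−Te/τ) = e^(−0.22/0.3164) = 0.4989.
Trapped volume = 560.0 × 0.4989 = 279.38 mL.

279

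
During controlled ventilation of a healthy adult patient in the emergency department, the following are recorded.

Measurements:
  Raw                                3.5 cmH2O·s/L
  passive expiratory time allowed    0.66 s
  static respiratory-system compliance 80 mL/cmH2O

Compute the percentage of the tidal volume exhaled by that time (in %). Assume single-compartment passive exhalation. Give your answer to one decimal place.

τ = R × C = 3.5 × 80 mL/cmH2O = 3.5 × 0.080 L/cmH2O = 0.28 s.
Passive exhalation: V(t)/V₀ = e^(−t/τ) = e^(−0.66/0.28) = 0.09469.
Fraction exhaled = 1 − 0.09469 = 0.9053 → 90.53%.

90.5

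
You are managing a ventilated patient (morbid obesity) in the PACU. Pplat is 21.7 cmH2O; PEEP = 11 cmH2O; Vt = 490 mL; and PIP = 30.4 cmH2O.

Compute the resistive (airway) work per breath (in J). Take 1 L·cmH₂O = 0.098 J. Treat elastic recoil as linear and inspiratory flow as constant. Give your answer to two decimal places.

With constant inspiratory flow the resistive pressure is constant at PIP − Pplat = 30.4 − 21.7 = 8.7 cmH2O, so resistive work = 8.7 × 0.490 = 4.263 L·cmH2O.
× 0.098 J/(L·cmH2O) → 0.4178 J.

0.42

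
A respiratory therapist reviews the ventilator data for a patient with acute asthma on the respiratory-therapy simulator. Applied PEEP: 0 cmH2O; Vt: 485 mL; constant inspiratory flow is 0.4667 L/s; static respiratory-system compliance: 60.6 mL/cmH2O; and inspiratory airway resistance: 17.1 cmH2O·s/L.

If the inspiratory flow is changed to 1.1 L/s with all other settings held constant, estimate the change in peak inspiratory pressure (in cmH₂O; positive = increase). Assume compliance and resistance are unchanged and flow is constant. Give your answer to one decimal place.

10.8

PIP = Vt/C + R·V̇ + PEEP (constant-flow equation of motion).
Only the resistive term changes: ΔPIP = R × ΔV̇ = 17.1 × (1.1 − 0.4667) = 17.1 × 0.6333 = 10.829 cmH2O.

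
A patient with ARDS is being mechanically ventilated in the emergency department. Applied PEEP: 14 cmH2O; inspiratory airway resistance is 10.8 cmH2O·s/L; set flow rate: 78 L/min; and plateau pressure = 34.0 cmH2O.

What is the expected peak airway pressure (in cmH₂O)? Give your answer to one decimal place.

Flow: 78 L/min ÷ 60 = 1.3 L/s.
PIP = Pplat + Raw × flow = 34.0 + 10.8 × 1.3 = 34.0 + 14.04 = 48.04 cmH2O.

48.0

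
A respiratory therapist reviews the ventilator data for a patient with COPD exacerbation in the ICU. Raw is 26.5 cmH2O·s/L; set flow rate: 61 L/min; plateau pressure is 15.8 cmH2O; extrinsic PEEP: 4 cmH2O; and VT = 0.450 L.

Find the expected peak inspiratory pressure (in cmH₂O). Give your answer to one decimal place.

Flow: 61 L/min ÷ 60 = 1.0167 L/s.
PIP = Pplat + Raw × flow = 15.8 + 26.5 × 1.0167 = 15.8 + 26.943 = 42.743 cmH2O.

42.7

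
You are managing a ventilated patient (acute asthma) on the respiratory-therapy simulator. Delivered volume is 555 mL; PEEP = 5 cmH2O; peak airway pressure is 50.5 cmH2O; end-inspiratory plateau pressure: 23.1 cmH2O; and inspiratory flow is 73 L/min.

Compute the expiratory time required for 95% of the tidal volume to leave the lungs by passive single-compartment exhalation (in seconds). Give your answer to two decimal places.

Flow: 73 L/min ÷ 60 = 1.2167 L/s.
R = (PIP − Pplat)/V̇ = (50.5 − 23.1) / 1.2167 = 27.4/1.2167 = 22.52 cmH2O·s/L.
C = Vt/(Pplat − PEEP) = 555.0 / (23.1 − 5) = 555.0/18.1 = 30.663 mL/cmH2O.
τ = R × C = 22.52 × 0.03066 L/cmH2O = 0.6905 s.
t = −τ·ln(1 − 0.95) = −0.6905·ln(0.05) = 2.069 s.

2.07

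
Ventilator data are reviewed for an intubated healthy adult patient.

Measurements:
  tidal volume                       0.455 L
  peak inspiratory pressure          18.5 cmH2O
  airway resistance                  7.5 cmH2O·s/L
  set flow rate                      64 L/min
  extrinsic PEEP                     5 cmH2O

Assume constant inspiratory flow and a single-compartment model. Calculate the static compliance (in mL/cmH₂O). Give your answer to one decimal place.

82.7

Flow: 64 L/min ÷ 60 = 1.0667 L/s.
Equation of motion (constant flow): PIP = Vt/C + R·V̇ + PEEP.
Vt/C = PIP − R·V̇ − PEEP = 18.5 − 7.5×1.0667 − 5 = 18.5 − 8.0 − 5 = 5.5 cmH2O.
C = Vt / 5.5 = 455 / 5.5 = 82.727 mL/cmH2O.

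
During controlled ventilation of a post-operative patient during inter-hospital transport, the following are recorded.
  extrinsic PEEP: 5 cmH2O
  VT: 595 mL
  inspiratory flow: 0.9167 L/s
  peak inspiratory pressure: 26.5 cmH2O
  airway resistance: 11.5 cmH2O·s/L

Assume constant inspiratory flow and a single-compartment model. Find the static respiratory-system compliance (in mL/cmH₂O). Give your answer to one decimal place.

Equation of motion (constant flow): PIP = Vt/C + R·V̇ + PEEP.
Vt/C = PIP − R·V̇ − PEEP = 26.5 − 11.5×0.9167 − 5 = 26.5 − 10.542 − 5 = 10.958 cmH2O.
C = Vt / 10.958 = 595 / 10.958 = 54.298 mL/cmH2O.

54.3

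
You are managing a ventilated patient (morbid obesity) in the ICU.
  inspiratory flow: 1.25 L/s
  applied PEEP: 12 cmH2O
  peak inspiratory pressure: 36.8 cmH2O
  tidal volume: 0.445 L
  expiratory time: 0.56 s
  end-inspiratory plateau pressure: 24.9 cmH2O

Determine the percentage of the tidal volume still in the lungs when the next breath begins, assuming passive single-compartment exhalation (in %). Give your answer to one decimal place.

R = (PIP − Pplat)/V̇ = (36.8 − 24.9) / 1.25 = 11.9/1.25 = 9.52 cmH2O·s/L.
C = Vt/(Pplat − PEEP) = 445.0 / (24.9 − 12) = 445.0/12.9 = 34.496 mL/cmH2O.
τ = R × C = 9.52 × 0.0345 L/cmH2O = 0.3284 s.
Fraction remaining at end-expiration = e^(−Te/τ) = e^(−0.56/0.3284) = 0.1817 → 18.17%.

18.2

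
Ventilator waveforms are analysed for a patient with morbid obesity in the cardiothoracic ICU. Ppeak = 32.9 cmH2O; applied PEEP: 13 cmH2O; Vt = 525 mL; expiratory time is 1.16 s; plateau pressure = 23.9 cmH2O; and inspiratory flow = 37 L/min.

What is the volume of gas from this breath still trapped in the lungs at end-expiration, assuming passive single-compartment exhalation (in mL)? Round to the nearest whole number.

101

Flow: 37 L/min ÷ 60 = 0.6167 L/s.
R = (PIP − Pplat)/V̇ = (32.9 − 23.9) / 0.6167 = 9.0/0.6167 = 14.594 cmH2O·s/L.
C = Vt/(Pplat − PEEP) = 525.0 / (23.9 − 13) = 525.0/10.9 = 48.165 mL/cmH2O.
τ = R × C = 14.594 × 0.04817 L/cmH2O = 0.703 s.
Fraction remaining = e^(−Te/τ) = e^(−1.16/0.703) = 0.192.
Trapped volume = 525.0 × 0.192 = 100.8 mL.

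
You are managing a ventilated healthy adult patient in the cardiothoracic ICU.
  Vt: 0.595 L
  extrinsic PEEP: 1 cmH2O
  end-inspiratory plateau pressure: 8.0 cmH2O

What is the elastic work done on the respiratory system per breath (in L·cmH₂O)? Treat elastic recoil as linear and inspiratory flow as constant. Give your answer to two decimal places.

2.08

Elastic work ≈ ½ × (Pplat − PEEP) × Vt = 0.5 × (8.0 − 1) × 0.595 L = 0.5 × 7.0 × 0.595 = 2.083 L·cmH2O.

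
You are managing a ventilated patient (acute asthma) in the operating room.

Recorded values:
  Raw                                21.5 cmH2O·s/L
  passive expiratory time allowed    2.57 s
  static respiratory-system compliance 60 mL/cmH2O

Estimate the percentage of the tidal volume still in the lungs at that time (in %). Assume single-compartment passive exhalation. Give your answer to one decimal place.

13.6

τ = R × C = 21.5 × 60 mL/cmH2O = 21.5 × 0.060 L/cmH2O = 1.29 s.
Passive exhalation: V(t)/V₀ = e^(−t/τ) = e^(−2.57/1.29) = 0.1364.
Fraction remaining = 0.1364 → 13.64%.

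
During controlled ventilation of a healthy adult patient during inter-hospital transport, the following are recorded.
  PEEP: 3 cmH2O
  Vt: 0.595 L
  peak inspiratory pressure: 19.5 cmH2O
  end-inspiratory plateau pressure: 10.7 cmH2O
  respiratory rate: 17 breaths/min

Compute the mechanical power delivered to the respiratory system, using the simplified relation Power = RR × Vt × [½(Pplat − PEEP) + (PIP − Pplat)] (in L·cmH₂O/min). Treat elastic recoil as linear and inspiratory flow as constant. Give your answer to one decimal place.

Per-breath work = Vt × [½(Pplat−PEEP) + (PIP−Pplat)] = 0.595 × [0.5×7.7 + 8.8] = 0.595 × 12.65 = 7.527 L·cmH2O.
Power = 17 × 7.527 = 127.96 L·cmH2O/min.

128.0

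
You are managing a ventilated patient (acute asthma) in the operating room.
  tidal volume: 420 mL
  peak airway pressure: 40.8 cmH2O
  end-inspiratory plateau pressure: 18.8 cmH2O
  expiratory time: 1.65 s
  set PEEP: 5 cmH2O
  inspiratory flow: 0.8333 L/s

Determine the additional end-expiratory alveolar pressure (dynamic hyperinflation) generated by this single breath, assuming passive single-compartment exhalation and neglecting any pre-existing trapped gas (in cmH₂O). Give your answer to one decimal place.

1.8

R = (PIP − Pplat)/V̇ = (40.8 − 18.8) / 0.8333 = 22.0/0.8333 = 26.401 cmH2O·s/L.
C = Vt/(Pplat − PEEP) = 420.0 / (18.8 − 5) = 420.0/13.8 = 30.435 mL/cmH2O.
τ = R × C = 26.401 × 0.03044 L/cmH2O = 0.8036 s.
Fraction remaining = e^(−Te/τ) = e^(−1.65/0.8036) = 0.1283; trapped volume = 420.0 × 0.1283 = 53.886 mL.
Additional alveolar pressure from trapping ≈ V_trapped / C = 53.886 / 30.435 = 1.771 cmH2O.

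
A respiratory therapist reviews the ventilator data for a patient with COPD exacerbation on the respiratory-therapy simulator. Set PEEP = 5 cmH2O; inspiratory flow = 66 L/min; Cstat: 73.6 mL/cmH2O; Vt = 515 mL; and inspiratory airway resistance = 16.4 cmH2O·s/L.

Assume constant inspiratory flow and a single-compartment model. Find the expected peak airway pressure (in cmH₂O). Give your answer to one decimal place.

Flow: 66 L/min ÷ 60 = 1.1 L/s.
Equation of motion (constant flow): PIP = Vt/C + R·V̇ + PEEP.
PIP = 515/73.6 + 16.4×1.1 + 5 = 6.997 + 18.04 + 5 = 30.037 cmH2O.

30.0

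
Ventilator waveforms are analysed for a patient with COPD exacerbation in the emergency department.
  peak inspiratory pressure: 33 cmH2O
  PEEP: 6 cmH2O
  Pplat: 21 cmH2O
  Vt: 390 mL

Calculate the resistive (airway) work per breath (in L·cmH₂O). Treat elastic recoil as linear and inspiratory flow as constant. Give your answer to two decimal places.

4.68

With constant inspiratory flow the resistive pressure is constant at PIP − Pplat = 33 − 21 = 12.0 cmH2O, so resistive work = 12.0 × 0.390 = 4.68 L·cmH2O.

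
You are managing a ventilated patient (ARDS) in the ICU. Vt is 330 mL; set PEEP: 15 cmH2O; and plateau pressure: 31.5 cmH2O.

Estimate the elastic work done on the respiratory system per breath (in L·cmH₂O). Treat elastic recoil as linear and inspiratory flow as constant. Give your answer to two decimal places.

Elastic work ≈ ½ × (Pplat − PEEP) × Vt = 0.5 × (31.5 − 15) × 0.330 L = 0.5 × 16.5 × 0.330 = 2.723 L·cmH2O.

2.72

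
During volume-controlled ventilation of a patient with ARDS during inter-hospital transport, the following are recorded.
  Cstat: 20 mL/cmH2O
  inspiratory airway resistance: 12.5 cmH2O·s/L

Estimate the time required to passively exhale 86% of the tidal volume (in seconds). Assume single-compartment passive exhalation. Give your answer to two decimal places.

τ = R × C = 12.5 × 20 mL/cmH2O = 12.5 × 0.020 L/cmH2O = 0.25 s.
Exhaled fraction f = 1 − e^(−t/τ) → t = −τ·ln(1 − f) = −0.25·ln(0.14) = 0.4915 s.

0.49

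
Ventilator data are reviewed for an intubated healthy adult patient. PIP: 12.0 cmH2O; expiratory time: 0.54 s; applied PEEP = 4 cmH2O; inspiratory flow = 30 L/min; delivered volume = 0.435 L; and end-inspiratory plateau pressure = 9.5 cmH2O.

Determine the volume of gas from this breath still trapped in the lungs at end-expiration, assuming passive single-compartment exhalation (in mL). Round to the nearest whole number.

Flow: 30 L/min ÷ 60 = 0.5 L/s.
R = (PIP − Pplat)/V̇ = (12.0 − 9.5) / 0.5 = 2.5/0.5 = 5.0 cmH2O·s/L.
C = Vt/(Pplat − PEEP) = 435.0 / (9.5 − 4) = 435.0/5.5 = 79.091 mL/cmH2O.
τ = R × C = 5.0 × 0.07909 L/cmH2O = 0.3955 s.
Fraction remaining = e^(−Te/τ) = e^(−0.54/0.3955) = 0.2553.
Trapped volume = 435.0 × 0.2553 = 111.06 mL.

111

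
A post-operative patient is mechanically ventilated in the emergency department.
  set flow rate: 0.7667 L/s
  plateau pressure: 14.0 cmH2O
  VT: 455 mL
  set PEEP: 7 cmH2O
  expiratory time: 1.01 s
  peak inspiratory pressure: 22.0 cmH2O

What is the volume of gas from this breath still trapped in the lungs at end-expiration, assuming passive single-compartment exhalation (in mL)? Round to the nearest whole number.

103

R = (PIP − Pplat)/V̇ = (22.0 − 14.0) / 0.7667 = 8.0/0.7667 = 10.434 cmH2O·s/L.
C = Vt/(Pplat − PEEP) = 455.0 / (14.0 − 7) = 455.0/7.0 = 65.0 mL/cmH2O.
τ = R × C = 10.434 × 0.065 L/cmH2O = 0.6782 s.
Fraction remaining = e^(−Te/τ) = e^(−1.01/0.6782) = 0.2255.
Trapped volume = 455.0 × 0.2255 = 102.6 mL.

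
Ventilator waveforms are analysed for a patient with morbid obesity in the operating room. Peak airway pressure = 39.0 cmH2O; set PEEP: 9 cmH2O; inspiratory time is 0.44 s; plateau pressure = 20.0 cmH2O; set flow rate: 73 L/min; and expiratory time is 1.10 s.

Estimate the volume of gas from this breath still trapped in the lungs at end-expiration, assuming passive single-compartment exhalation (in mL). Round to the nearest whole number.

126

Flow: 73 L/min ÷ 60 = 1.2167 L/s.
Vt = flow × Ti = 1.2167 L/s × 0.44 s × 1000 mL/L = 535.35 mL.
R = (PIP − Pplat)/V̇ = (39.0 − 20.0) / 1.2167 = 19.0/1.2167 = 15.616 cmH2O·s/L.
C = Vt/(Pplat − PEEP) = 535.35 / (20.0 − 9) = 535.35/11.0 = 48.668 mL/cmH2O.
τ = R × C = 15.616 × 0.04867 L/cmH2O = 0.76 s.
Fraction remaining = e^(−Te/τ) = e^(−1.10/0.76) = 0.2352.
Trapped volume = 535.35 × 0.2352 = 125.91 mL.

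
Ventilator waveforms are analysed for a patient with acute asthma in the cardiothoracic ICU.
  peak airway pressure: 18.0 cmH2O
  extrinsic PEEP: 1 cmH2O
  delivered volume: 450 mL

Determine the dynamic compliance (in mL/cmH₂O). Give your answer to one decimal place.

26.5

Dynamic compliance = Vt / (PIP − PEEP) = 450 / (18.0 − 1) = 450 / 17.0 = 26.471 mL/cmH2O.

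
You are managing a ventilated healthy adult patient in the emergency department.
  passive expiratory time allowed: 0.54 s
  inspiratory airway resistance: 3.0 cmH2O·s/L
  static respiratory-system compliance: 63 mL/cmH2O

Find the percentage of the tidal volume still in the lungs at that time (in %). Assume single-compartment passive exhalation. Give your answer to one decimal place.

τ = R × C = 3.0 × 63 mL/cmH2O = 3.0 × 0.063 L/cmH2O = 0.189 s.
Passive exhalation: V(t)/V₀ = e^(−t/τ) = e^(−0.54/0.189) = 0.05743.
Fraction remaining = 0.05743 → 5.743%.

5.7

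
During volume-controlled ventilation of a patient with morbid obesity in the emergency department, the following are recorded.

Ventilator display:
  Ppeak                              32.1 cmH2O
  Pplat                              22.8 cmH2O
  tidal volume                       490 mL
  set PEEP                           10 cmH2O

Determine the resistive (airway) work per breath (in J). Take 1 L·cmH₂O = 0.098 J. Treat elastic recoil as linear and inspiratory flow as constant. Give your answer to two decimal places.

0.45

With constant inspiratory flow the resistive pressure is constant at PIP − Pplat = 32.1 − 22.8 = 9.3 cmH2O, so resistive work = 9.3 × 0.490 = 4.557 L·cmH2O.
× 0.098 J/(L·cmH2O) → 0.4466 J.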